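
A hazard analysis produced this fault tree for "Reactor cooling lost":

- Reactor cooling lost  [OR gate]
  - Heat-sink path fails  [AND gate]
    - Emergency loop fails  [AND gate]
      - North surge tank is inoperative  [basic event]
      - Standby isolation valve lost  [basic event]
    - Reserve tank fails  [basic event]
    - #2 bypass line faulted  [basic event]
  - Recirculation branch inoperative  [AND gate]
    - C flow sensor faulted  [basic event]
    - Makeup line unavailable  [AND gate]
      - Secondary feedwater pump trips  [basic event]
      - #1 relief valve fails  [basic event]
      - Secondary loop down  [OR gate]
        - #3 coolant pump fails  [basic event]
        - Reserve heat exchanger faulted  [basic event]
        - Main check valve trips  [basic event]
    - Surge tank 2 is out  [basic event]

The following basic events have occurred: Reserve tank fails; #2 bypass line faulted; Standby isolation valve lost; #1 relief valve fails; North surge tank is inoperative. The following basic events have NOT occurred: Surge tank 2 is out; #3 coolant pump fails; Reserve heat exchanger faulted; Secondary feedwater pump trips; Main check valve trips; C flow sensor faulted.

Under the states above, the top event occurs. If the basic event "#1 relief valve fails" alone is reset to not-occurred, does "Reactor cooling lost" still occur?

Counterfactual: set "#1 relief valve fails" to not occurred.
Emergency loop fails [AND]: North surge tank is inoperative=occurs, Standby isolation valve lost=occurs → all inputs occur → occurs.
Heat-sink path fails [AND]: Emergency loop fails=occurs, Reserve tank fails=occurs, #2 bypass line faulted=occurs → all inputs occur → occurs.
Secondary loop down [OR]: #3 coolant pump fails=not, Reserve heat exchanger faulted=not, Main check valve trips=not → no input occurs → does not occur.
Makeup line unavailable [AND]: Secondary feedwater pump trips=not, #1 relief valve fails=not, Secondary loop down=not → not all inputs occur → does not occur.
Recirculation branch inoperative [AND]: C flow sensor faulted=not, Makeup line unavailable=not, Surge tank 2 is out=not → not all inputs occur → does not occur.
Reactor cooling lost [OR]: Heat-sink path fails=occurs, Recirculation branch inoperative=not → at least one input occurs → occurs.

Yes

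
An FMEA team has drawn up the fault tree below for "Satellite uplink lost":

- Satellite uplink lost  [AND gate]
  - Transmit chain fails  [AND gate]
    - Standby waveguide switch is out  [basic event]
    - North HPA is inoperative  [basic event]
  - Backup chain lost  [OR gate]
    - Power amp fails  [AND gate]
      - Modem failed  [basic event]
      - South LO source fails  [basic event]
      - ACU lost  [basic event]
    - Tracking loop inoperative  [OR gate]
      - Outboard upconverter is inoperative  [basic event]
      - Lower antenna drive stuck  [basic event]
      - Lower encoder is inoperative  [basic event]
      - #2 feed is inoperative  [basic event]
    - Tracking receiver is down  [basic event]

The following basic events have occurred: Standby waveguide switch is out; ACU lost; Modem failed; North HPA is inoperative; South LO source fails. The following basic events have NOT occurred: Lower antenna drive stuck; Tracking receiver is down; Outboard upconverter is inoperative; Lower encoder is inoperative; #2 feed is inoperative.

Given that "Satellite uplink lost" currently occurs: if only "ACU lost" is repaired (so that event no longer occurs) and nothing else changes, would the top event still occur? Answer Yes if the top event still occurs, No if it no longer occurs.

No

Counterfactual: set "ACU lost" to not occurred.
Transmit chain fails [AND]: Standby waveguide switch is out=occurs, North HPA is inoperative=occurs → all inputs occur → occurs.
Power amp fails [AND]: Modem failed=occurs, South LO source fails=occurs, ACU lost=not → not all inputs occur → does not occur.
Tracking loop inoperative [OR]: Outboard upconverter is inoperative=not, Lower antenna drive stuck=not, Lower encoder is inoperative=not, #2 feed is inoperative=not → no input occurs → does not occur.
Backup chain lost [OR]: Power amp fails=not, Tracking loop inoperative=not, Tracking receiver is down=not → no input occurs → does not occur.
Satellite uplink lost [AND]: Transmit chain fails=occurs, Backup chain lost=not → not all inputs occur → does not occur.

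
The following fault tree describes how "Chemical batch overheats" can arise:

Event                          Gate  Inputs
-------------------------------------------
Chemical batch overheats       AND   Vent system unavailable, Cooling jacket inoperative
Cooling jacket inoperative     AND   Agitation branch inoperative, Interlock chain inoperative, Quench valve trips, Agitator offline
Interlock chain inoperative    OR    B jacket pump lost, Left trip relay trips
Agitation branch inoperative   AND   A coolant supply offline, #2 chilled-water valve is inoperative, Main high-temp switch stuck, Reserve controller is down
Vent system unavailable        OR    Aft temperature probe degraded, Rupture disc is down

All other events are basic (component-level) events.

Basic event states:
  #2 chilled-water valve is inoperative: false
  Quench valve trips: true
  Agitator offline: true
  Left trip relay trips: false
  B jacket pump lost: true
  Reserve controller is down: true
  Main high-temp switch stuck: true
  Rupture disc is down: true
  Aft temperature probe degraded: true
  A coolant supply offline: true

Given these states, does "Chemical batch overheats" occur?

No

Vent system unavailable [OR]: Aft temperature probe degraded=occurs, Rupture disc is down=occurs → at least one input occurs → occurs.
Agitation branch inoperative [AND]: A coolant supply offline=occurs, #2 chilled-water valve is inoperative=not, Main high-temp switch stuck=occurs, Reserve controller is down=occurs → not all inputs occur → does not occur.
Interlock chain inoperative [OR]: B jacket pump lost=occurs, Left trip relay trips=not → at least one input occurs → occurs.
Cooling jacket inoperative [AND]: Agitation branch inoperative=not, Interlock chain inoperative=occurs, Quench valve trips=occurs, Agitator offline=occurs → not all inputs occur → does not occur.
Chemical batch overheats [AND]: Vent system unavailable=occurs, Cooling jacket inoperative=not → not all inputs occur → does not occur.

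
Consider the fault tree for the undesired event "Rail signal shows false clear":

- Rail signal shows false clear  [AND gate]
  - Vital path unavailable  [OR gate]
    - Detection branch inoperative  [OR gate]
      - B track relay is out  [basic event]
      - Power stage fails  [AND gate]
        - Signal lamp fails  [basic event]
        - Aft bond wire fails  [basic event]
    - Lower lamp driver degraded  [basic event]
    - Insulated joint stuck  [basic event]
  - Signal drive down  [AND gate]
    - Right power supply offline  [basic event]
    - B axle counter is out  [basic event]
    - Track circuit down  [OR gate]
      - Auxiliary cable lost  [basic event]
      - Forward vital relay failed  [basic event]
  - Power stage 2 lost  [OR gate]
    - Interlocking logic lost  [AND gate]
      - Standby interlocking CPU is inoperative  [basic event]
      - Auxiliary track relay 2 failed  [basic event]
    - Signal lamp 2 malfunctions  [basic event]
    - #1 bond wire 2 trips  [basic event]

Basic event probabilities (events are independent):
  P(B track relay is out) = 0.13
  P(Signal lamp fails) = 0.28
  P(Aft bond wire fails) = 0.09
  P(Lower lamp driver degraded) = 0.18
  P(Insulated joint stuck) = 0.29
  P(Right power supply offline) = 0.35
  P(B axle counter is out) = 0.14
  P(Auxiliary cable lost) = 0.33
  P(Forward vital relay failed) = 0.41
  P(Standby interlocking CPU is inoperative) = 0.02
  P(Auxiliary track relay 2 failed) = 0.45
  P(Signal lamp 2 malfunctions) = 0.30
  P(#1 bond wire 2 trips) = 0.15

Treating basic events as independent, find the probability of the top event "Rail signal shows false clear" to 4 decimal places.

P(Power stage fails) [AND] = 0.28 × 0.09 = 0.025200
P(Detection branch inoperative) [OR] = 1 − (1−0.13) × (1−0.025200) = 0.151924
P(Vital path unavailable) [OR] = 1 − (1−0.151924) × (1−0.18) × (1−0.29) = 0.506250
P(Track circuit down) [OR] = 1 − (1−0.33) × (1−0.41) = 0.604700
P(Signal drive down) [AND] = 0.35 × 0.14 × 0.604700 = 0.029630
P(Interlocking logic lost) [AND] = 0.02 × 0.45 = 0.009000
P(Power stage 2 lost) [OR] = 1 − (1−0.009000) × (1−0.30) × (1−0.15) = 0.410355
P(Rail signal shows false clear) [AND] = 0.506250 × 0.029630 × 0.410355 = 0.006155
Rounded to 4 decimal places: P(Rail signal shows false clear) ≈ 0.0062.

0.0062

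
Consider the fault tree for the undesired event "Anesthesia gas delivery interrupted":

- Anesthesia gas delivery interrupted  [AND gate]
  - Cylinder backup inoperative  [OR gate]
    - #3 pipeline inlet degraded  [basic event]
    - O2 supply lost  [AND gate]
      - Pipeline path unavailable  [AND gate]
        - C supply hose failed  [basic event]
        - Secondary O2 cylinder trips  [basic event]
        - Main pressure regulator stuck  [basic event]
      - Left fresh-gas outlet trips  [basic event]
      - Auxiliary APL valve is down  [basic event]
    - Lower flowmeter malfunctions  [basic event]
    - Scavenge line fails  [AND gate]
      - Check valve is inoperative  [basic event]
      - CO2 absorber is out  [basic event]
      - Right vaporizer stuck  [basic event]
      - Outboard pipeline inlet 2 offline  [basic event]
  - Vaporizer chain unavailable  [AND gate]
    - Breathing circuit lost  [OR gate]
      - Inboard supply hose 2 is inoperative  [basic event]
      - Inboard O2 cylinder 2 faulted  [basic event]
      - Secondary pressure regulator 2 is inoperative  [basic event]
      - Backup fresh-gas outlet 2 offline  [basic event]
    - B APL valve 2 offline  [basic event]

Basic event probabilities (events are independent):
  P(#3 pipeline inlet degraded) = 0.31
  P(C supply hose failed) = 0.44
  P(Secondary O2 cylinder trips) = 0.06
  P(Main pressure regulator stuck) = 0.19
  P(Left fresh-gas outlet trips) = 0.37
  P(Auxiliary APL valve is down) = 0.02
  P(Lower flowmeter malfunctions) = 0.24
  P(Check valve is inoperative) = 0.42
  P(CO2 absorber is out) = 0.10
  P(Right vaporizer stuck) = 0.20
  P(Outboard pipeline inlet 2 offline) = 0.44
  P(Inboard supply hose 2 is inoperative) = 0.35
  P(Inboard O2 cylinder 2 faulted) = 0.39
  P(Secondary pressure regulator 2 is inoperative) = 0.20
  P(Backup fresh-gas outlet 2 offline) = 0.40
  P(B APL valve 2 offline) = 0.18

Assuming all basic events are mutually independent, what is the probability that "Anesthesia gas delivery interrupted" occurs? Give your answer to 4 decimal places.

P(Pipeline path unavailable) [AND] = 0.44 × 0.06 × 0.19 = 0.005016
P(O2 supply lost) [AND] = 0.005016 × 0.37 × 0.02 = 0.000037
P(Scavenge line fails) [AND] = 0.42 × 0.10 × 0.20 × 0.44 = 0.003696
P(Cylinder backup inoperative) [OR] = 1 − (1−0.31) × (1−0.000037) × (1−0.24) × (1−0.003696) = 0.477558
P(Breathing circuit lost) [OR] = 1 − (1−0.35) × (1−0.39) × (1−0.20) × (1−0.40) = 0.809680
P(Vaporizer chain unavailable) [AND] = 0.809680 × 0.18 = 0.145742
P(Anesthesia gas delivery interrupted) [AND] = 0.477558 × 0.145742 = 0.069600
Rounded to 4 decimal places: P(Anesthesia gas delivery interrupted) ≈ 0.0696.

0.0696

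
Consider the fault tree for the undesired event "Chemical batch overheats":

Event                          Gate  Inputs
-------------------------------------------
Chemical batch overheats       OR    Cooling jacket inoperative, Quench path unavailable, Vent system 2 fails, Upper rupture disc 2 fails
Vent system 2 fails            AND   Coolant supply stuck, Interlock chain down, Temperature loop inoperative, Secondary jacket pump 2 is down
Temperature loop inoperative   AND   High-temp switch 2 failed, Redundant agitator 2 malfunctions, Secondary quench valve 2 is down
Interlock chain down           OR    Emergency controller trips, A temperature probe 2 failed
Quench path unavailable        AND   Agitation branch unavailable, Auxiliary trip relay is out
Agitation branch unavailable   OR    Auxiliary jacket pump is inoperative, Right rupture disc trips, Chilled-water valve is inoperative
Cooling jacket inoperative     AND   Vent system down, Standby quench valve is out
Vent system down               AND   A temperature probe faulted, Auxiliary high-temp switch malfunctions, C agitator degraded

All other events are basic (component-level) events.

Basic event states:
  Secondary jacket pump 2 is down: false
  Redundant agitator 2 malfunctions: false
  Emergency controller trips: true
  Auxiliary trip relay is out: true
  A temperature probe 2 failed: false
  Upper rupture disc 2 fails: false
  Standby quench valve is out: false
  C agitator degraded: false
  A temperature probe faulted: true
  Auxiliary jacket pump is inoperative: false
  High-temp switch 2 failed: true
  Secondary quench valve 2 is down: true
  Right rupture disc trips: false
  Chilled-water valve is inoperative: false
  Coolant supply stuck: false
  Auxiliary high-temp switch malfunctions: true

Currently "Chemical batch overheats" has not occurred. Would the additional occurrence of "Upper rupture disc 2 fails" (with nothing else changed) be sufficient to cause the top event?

Counterfactual: set "Upper rupture disc 2 fails" to occurred.
Vent system down [AND]: A temperature probe faulted=occurs, Auxiliary high-temp switch malfunctions=occurs, C agitator degraded=not → not all inputs occur → does not occur.
Cooling jacket inoperative [AND]: Vent system down=not, Standby quench valve is out=not → not all inputs occur → does not occur.
Agitation branch unavailable [OR]: Auxiliary jacket pump is inoperative=not, Right rupture disc trips=not, Chilled-water valve is inoperative=not → no input occurs → does not occur.
Quench path unavailable [AND]: Agitation branch unavailable=not, Auxiliary trip relay is out=occurs → not all inputs occur → does not occur.
Interlock chain down [OR]: Emergency controller trips=occurs, A temperature probe 2 failed=not → at least one input occurs → occurs.
Temperature loop inoperative [AND]: High-temp switch 2 failed=occurs, Redundant agitator 2 malfunctions=not, Secondary quench valve 2 is down=occurs → not all inputs occur → does not occur.
Vent system 2 fails [AND]: Coolant supply stuck=not, Interlock chain down=occurs, Temperature loop inoperative=not, Secondary jacket pump 2 is down=not → not all inputs occur → does not occur.
Chemical batch overheats [OR]: Cooling jacket inoperative=not, Quench path unavailable=not, Vent system 2 fails=not, Upper rupture disc 2 fails=occurs → at least one input occurs → occurs.

Yes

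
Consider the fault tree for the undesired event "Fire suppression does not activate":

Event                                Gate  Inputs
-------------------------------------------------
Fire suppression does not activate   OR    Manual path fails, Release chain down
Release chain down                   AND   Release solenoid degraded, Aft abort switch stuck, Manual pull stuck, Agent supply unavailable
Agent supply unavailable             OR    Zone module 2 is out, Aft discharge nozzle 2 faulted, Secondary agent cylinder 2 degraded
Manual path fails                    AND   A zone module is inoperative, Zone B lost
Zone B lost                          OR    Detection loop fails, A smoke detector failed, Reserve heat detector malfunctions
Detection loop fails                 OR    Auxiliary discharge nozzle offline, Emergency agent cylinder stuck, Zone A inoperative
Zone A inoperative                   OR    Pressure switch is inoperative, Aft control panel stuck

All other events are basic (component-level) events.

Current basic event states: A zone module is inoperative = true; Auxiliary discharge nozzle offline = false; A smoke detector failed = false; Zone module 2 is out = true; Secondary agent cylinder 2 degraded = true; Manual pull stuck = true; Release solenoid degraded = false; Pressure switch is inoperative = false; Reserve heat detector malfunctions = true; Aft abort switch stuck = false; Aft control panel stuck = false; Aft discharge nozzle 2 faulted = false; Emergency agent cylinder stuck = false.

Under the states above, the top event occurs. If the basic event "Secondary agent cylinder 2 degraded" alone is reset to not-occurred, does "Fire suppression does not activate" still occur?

Yes

Counterfactual: set "Secondary agent cylinder 2 degraded" to not occurred.
Zone A inoperative [OR]: Pressure switch is inoperative=not, Aft control panel stuck=not → no input occurs → does not occur.
Detection loop fails [OR]: Auxiliary discharge nozzle offline=not, Emergency agent cylinder stuck=not, Zone A inoperative=not → no input occurs → does not occur.
Zone B lost [OR]: Detection loop fails=not, A smoke detector failed=not, Reserve heat detector malfunctions=occurs → at least one input occurs → occurs.
Manual path fails [AND]: A zone module is inoperative=occurs, Zone B lost=occurs → all inputs occur → occurs.
Agent supply unavailable [OR]: Zone module 2 is out=occurs, Aft discharge nozzle 2 faulted=not, Secondary agent cylinder 2 degraded=not → at least one input occurs → occurs.
Release chain down [AND]: Release solenoid degraded=not, Aft abort switch stuck=not, Manual pull stuck=occurs, Agent supply unavailable=occurs → not all inputs occur → does not occur.
Fire suppression does not activate [OR]: Manual path fails=occurs, Release chain down=not → at least one input occurs → occurs.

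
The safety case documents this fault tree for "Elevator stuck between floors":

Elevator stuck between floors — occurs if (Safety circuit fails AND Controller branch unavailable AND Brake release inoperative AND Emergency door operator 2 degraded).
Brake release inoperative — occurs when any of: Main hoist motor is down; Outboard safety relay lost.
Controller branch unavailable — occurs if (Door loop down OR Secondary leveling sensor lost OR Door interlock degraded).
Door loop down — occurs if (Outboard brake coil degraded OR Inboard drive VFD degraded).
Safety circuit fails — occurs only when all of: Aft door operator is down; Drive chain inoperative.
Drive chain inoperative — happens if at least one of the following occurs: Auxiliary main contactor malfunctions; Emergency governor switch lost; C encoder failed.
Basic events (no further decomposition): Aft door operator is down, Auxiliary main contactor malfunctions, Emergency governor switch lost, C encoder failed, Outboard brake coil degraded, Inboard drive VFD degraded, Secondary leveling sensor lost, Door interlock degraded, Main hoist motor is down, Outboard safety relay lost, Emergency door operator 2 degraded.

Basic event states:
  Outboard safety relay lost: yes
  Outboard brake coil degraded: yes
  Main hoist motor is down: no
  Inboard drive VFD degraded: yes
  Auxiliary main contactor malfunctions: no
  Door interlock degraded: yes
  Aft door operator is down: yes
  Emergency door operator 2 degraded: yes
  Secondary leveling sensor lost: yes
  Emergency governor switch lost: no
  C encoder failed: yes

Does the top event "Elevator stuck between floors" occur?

Yes

Drive chain inoperative [OR]: Auxiliary main contactor malfunctions=not, Emergency governor switch lost=not, C encoder failed=occurs → at least one input occurs → occurs.
Safety circuit fails [AND]: Aft door operator is down=occurs, Drive chain inoperative=occurs → all inputs occur → occurs.
Door loop down [OR]: Outboard brake coil degraded=occurs, Inboard drive VFD degraded=occurs → at least one input occurs → occurs.
Controller branch unavailable [OR]: Door loop down=occurs, Secondary leveling sensor lost=occurs, Door interlock degraded=occurs → at least one input occurs → occurs.
Brake release inoperative [OR]: Main hoist motor is down=not, Outboard safety relay lost=occurs → at least one input occurs → occurs.
Elevator stuck between floors [AND]: Safety circuit fails=occurs, Controller branch unavailable=occurs, Brake release inoperative=occurs, Emergency door operator 2 degraded=occurs → all inputs occur → occurs.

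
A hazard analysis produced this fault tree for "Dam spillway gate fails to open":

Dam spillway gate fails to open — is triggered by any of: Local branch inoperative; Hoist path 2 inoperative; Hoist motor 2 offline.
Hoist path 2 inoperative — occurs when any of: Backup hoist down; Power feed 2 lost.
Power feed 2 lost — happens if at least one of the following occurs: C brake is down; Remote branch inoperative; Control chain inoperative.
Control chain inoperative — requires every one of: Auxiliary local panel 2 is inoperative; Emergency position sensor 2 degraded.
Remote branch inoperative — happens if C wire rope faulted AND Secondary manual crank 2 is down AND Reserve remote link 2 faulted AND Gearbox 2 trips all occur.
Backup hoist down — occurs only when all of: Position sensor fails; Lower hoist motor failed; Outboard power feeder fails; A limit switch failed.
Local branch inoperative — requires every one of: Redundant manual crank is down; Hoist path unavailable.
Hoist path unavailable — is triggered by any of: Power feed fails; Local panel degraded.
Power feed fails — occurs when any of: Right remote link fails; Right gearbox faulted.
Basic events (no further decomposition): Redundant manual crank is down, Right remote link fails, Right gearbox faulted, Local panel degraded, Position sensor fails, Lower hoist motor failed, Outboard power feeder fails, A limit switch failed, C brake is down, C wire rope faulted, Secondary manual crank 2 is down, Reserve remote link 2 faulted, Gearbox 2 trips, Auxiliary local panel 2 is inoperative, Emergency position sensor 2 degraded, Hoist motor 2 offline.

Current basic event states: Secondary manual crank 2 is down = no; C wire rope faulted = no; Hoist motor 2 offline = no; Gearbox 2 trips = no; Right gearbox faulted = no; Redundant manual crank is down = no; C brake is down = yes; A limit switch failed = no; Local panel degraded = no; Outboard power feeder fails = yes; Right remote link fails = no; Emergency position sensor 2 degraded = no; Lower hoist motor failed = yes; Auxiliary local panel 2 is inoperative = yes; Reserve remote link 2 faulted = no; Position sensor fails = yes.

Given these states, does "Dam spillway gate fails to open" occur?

Yes

Power feed fails [OR]: Right remote link fails=not, Right gearbox faulted=not → no input occurs → does not occur.
Hoist path unavailable [OR]: Power feed fails=not, Local panel degraded=not → no input occurs → does not occur.
Local branch inoperative [AND]: Redundant manual crank is down=not, Hoist path unavailable=not → not all inputs occur → does not occur.
Backup hoist down [AND]: Position sensor fails=occurs, Lower hoist motor failed=occurs, Outboard power feeder fails=occurs, A limit switch failed=not → not all inputs occur → does not occur.
Remote branch inoperative [AND]: C wire rope faulted=not, Secondary manual crank 2 is down=not, Reserve remote link 2 faulted=not, Gearbox 2 trips=not → not all inputs occur → does not occur.
Control chain inoperative [AND]: Auxiliary local panel 2 is inoperative=occurs, Emergency position sensor 2 degraded=not → not all inputs occur → does not occur.
Power feed 2 lost [OR]: C brake is down=occurs, Remote branch inoperative=not, Control chain inoperative=not → at least one input occurs → occurs.
Hoist path 2 inoperative [OR]: Backup hoist down=not, Power feed 2 lost=occurs → at least one input occurs → occurs.
Dam spillway gate fails to open [OR]: Local branch inoperative=not, Hoist path 2 inoperative=occurs, Hoist motor 2 offline=not → at least one input occurs → occurs.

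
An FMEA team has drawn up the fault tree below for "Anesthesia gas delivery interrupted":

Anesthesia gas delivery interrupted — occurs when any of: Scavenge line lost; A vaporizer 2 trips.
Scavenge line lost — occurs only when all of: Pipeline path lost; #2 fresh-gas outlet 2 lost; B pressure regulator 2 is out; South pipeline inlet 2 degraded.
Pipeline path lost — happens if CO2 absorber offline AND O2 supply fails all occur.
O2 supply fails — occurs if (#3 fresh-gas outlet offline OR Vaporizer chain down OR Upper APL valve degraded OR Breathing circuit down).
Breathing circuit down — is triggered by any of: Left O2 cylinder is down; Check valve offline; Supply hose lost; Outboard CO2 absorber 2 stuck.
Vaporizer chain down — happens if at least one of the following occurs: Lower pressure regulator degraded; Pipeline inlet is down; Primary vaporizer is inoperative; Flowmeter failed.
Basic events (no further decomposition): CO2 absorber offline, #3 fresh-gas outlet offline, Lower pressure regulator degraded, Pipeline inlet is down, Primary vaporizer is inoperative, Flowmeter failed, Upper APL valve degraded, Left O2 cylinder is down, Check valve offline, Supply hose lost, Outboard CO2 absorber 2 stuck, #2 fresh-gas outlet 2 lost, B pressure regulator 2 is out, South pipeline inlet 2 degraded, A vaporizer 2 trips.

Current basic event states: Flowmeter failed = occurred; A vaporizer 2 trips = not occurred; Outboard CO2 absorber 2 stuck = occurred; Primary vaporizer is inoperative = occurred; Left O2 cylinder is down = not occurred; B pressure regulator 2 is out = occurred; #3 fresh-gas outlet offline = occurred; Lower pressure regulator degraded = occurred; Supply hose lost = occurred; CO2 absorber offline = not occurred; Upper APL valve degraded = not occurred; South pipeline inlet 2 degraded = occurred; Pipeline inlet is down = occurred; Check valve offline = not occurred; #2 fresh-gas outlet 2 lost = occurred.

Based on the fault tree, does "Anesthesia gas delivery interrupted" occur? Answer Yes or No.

No

Vaporizer chain down [OR]: Lower pressure regulator degraded=occurs, Pipeline inlet is down=occurs, Primary vaporizer is inoperative=occurs, Flowmeter failed=occurs → at least one input occurs → occurs.
Breathing circuit down [OR]: Left O2 cylinder is down=not, Check valve offline=not, Supply hose lost=occurs, Outboard CO2 absorber 2 stuck=occurs → at least one input occurs → occurs.
O2 supply fails [OR]: #3 fresh-gas outlet offline=occurs, Vaporizer chain down=occurs, Upper APL valve degraded=not, Breathing circuit down=occurs → at least one input occurs → occurs.
Pipeline path lost [AND]: CO2 absorber offline=not, O2 supply fails=occurs → not all inputs occur → does not occur.
Scavenge line lost [AND]: Pipeline path lost=not, #2 fresh-gas outlet 2 lost=occurs, B pressure regulator 2 is out=occurs, South pipeline inlet 2 degraded=occurs → not all inputs occur → does not occur.
Anesthesia gas delivery interrupted [OR]: Scavenge line lost=not, A vaporizer 2 trips=not → no input occurs → does not occur.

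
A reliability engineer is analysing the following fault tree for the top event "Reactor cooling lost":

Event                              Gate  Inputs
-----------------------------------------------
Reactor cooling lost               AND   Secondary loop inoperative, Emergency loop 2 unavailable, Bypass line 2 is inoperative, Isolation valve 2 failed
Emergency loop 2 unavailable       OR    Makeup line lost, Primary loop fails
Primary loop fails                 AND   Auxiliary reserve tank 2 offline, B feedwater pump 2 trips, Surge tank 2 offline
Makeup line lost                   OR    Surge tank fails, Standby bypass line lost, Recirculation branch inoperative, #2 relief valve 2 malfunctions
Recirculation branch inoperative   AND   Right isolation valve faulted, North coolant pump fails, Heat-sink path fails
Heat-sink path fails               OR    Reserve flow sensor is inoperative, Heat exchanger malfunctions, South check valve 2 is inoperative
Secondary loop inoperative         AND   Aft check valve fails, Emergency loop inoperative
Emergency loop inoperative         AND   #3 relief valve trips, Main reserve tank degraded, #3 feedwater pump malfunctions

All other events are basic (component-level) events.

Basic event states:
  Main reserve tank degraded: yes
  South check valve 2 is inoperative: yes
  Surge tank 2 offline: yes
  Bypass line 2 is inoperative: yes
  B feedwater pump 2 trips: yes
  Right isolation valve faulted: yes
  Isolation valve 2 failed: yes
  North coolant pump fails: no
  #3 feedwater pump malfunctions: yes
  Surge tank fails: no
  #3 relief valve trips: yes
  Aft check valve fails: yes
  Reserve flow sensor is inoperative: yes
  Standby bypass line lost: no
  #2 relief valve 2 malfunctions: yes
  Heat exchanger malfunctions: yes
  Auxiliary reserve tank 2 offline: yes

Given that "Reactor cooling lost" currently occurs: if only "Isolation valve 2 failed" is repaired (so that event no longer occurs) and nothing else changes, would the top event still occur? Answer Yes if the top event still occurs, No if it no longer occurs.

Counterfactual: set "Isolation valve 2 failed" to not occurred.
Emergency loop inoperative [AND]: #3 relief valve trips=occurs, Main reserve tank degraded=occurs, #3 feedwater pump malfunctions=occurs → all inputs occur → occurs.
Secondary loop inoperative [AND]: Aft check valve fails=occurs, Emergency loop inoperative=occurs → all inputs occur → occurs.
Heat-sink path fails [OR]: Reserve flow sensor is inoperative=occurs, Heat exchanger malfunctions=occurs, South check valve 2 is inoperative=occurs → at least one input occurs → occurs.
Recirculation branch inoperative [AND]: Right isolation valve faulted=occurs, North coolant pump fails=not, Heat-sink path fails=occurs → not all inputs occur → does not occur.
Makeup line lost [OR]: Surge tank fails=not, Standby bypass line lost=not, Recirculation branch inoperative=not, #2 relief valve 2 malfunctions=occurs → at least one input occurs → occurs.
Primary loop fails [AND]: Auxiliary reserve tank 2 offline=occurs, B feedwater pump 2 trips=occurs, Surge tank 2 offline=occurs → all inputs occur → occurs.
Emergency loop 2 unavailable [OR]: Makeup line lost=occurs, Primary loop fails=occurs → at least one input occurs → occurs.
Reactor cooling lost [AND]: Secondary loop inoperative=occurs, Emergency loop 2 unavailable=occurs, Bypass line 2 is inoperative=occurs, Isolation valve 2 failed=not → not all inputs occur → does not occur.

No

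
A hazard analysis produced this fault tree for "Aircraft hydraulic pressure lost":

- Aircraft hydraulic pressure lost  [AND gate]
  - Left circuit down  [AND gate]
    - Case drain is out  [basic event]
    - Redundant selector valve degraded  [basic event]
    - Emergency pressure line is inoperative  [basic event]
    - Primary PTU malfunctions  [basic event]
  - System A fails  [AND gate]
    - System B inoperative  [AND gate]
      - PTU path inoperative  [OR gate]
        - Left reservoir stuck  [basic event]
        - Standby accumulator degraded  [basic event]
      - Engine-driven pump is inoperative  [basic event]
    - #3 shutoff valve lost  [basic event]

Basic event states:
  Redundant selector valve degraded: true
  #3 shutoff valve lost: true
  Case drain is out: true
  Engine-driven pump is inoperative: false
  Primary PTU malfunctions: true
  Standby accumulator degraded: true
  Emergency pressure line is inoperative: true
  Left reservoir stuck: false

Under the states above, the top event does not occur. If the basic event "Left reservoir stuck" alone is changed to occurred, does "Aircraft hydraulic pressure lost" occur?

Counterfactual: set "Left reservoir stuck" to occurred.
Left circuit down [AND]: Case drain is out=occurs, Redundant selector valve degraded=occurs, Emergency pressure line is inoperative=occurs, Primary PTU malfunctions=occurs → all inputs occur → occurs.
PTU path inoperative [OR]: Left reservoir stuck=occurs, Standby accumulator degraded=occurs → at least one input occurs → occurs.
System B inoperative [AND]: PTU path inoperative=occurs, Engine-driven pump is inoperative=not → not all inputs occur → does not occur.
System A fails [AND]: System B inoperative=not, #3 shutoff valve lost=occurs → not all inputs occur → does not occur.
Aircraft hydraulic pressure lost [AND]: Left circuit down=occurs, System A fails=not → not all inputs occur → does not occur.

No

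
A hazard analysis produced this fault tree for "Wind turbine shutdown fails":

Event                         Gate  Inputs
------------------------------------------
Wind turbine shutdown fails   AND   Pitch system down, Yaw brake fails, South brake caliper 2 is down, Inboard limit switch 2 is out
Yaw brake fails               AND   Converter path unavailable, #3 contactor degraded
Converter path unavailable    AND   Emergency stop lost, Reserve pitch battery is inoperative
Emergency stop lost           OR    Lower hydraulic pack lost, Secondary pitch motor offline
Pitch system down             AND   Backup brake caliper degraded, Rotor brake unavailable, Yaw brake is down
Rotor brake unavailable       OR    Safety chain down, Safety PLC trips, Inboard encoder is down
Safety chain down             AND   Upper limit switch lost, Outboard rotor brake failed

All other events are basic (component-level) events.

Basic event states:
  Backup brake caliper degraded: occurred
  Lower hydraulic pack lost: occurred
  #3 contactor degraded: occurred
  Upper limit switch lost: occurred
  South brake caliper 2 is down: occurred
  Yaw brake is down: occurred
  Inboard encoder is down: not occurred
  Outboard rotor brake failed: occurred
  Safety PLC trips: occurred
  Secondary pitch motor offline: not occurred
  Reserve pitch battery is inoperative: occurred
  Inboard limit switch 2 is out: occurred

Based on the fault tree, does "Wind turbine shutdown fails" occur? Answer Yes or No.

Yes

Safety chain down [AND]: Upper limit switch lost=occurs, Outboard rotor brake failed=occurs → all inputs occur → occurs.
Rotor brake unavailable [OR]: Safety chain down=occurs, Safety PLC trips=occurs, Inboard encoder is down=not → at least one input occurs → occurs.
Pitch system down [AND]: Backup brake caliper degraded=occurs, Rotor brake unavailable=occurs, Yaw brake is down=occurs → all inputs occur → occurs.
Emergency stop lost [OR]: Lower hydraulic pack lost=occurs, Secondary pitch motor offline=not → at least one input occurs → occurs.
Converter path unavailable [AND]: Emergency stop lost=occurs, Reserve pitch battery is inoperative=occurs → all inputs occur → occurs.
Yaw brake fails [AND]: Converter path unavailable=occurs, #3 contactor degraded=occurs → all inputs occur → occurs.
Wind turbine shutdown fails [AND]: Pitch system down=occurs, Yaw brake fails=occurs, South brake caliper 2 is down=occurs, Inboard limit switch 2 is out=occurs → all inputs occur → occurs.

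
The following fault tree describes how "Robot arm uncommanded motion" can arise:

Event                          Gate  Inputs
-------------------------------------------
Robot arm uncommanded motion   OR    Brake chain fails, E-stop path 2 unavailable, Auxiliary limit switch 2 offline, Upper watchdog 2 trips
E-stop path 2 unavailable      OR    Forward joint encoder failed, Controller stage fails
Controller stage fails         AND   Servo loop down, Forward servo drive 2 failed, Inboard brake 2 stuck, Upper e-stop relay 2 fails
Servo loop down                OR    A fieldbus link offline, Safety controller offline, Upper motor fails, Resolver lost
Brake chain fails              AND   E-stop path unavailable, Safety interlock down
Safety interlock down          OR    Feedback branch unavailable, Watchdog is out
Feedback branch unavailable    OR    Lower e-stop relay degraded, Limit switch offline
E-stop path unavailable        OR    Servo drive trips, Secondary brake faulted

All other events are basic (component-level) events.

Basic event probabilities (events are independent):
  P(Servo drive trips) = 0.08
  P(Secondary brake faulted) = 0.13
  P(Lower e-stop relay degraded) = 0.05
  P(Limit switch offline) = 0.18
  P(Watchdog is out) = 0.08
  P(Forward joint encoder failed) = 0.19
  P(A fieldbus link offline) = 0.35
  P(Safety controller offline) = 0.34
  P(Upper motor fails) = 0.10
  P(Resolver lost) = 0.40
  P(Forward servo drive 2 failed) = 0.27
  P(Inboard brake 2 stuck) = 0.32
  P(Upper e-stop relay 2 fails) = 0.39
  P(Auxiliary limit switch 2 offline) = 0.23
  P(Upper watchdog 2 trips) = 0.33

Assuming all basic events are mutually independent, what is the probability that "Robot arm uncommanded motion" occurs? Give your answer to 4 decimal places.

0.6160

P(E-stop path unavailable) [OR] = 1 − (1−0.08) × (1−0.13) = 0.199600
P(Feedback branch unavailable) [OR] = 1 − (1−0.05) × (1−0.18) = 0.221000
P(Safety interlock down) [OR] = 1 − (1−0.221000) × (1−0.08) = 0.283320
P(Brake chain fails) [AND] = 0.199600 × 0.283320 = 0.056551
P(Servo loop down) [OR] = 1 − (1−0.35) × (1−0.34) × (1−0.10) × (1−0.40) = 0.768340
P(Controller stage fails) [AND] = 0.768340 × 0.27 × 0.32 × 0.39 = 0.025890
P(E-stop path 2 unavailable) [OR] = 1 − (1−0.19) × (1−0.025890) = 0.210971
P(Robot arm uncommanded motion) [OR] = 1 − (1−0.056551) × (1−0.210971) × (1−0.23) × (1−0.33) = 0.615960
Rounded to 4 decimal places: P(Robot arm uncommanded motion) ≈ 0.6160.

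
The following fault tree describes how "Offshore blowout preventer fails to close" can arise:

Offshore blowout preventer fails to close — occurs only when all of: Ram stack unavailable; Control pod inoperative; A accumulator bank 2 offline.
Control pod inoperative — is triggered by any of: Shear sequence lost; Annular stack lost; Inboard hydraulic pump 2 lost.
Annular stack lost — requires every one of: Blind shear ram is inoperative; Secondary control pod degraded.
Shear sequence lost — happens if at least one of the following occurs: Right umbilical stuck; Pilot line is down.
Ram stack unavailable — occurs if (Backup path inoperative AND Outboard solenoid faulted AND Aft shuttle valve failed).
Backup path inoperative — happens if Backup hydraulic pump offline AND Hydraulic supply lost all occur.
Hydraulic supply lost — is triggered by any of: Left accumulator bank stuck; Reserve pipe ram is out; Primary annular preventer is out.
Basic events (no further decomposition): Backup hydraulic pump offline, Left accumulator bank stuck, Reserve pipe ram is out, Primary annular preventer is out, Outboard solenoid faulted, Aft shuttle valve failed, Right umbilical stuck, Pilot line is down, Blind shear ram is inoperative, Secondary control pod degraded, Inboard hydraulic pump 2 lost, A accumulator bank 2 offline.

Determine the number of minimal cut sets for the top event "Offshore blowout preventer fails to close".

12

Hydraulic supply lost [OR]: union of children's cut sets → 3 cut set(s).
Backup path inoperative [AND]: one cut set from each child combined → 1 × 3 = 3 cut set(s).
Ram stack unavailable [AND]: one cut set from each child combined → 3 × 1 × 1 = 3 cut set(s).
Shear sequence lost [OR]: union of children's cut sets → 2 cut set(s).
Annular stack lost [AND]: one cut set from each child combined → 1 × 1 = 1 cut set(s).
Control pod inoperative [OR]: union of children's cut sets → 4 cut set(s).
Offshore blowout preventer fails to close [AND]: one cut set from each child combined → 3 × 4 × 1 = 12 cut set(s).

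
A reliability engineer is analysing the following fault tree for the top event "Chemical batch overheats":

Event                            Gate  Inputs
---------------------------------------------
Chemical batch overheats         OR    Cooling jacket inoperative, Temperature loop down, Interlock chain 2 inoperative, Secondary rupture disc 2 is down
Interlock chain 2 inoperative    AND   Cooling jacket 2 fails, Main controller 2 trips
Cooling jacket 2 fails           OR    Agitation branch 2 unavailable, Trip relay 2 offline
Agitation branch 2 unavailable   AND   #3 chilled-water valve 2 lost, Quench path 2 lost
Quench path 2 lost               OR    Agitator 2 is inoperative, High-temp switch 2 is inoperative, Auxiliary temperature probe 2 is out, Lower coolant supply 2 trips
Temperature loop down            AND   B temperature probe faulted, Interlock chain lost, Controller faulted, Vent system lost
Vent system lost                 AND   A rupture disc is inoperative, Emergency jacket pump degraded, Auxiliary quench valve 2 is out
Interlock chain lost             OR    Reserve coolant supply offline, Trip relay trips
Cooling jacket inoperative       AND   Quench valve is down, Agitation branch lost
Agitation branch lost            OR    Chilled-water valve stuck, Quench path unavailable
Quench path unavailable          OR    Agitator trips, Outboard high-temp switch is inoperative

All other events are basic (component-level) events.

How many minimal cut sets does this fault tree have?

11

Quench path unavailable [OR]: union of children's cut sets → 2 cut set(s).
Agitation branch lost [OR]: union of children's cut sets → 3 cut set(s).
Cooling jacket inoperative [AND]: one cut set from each child combined → 1 × 3 = 3 cut set(s).
Interlock chain lost [OR]: union of children's cut sets → 2 cut set(s).
Vent system lost [AND]: one cut set from each child combined → 1 × 1 × 1 = 1 cut set(s).
Temperature loop down [AND]: one cut set from each child combined → 1 × 2 × 1 × 1 = 2 cut set(s).
Quench path 2 lost [OR]: union of children's cut sets → 4 cut set(s).
Agitation branch 2 unavailable [AND]: one cut set from each child combined → 1 × 4 = 4 cut set(s).
Cooling jacket 2 fails [OR]: union of children's cut sets → 5 cut set(s).
Interlock chain 2 inoperative [AND]: one cut set from each child combined → 5 × 1 = 5 cut set(s).
Chemical batch overheats [OR]: union of children's cut sets → 11 cut set(s).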